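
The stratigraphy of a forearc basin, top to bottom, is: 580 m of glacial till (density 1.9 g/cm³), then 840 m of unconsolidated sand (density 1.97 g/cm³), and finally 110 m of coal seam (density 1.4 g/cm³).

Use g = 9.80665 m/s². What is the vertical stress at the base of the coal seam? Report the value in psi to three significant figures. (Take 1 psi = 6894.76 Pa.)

glacial till: 1900 kg/m³ × 9.80665 m/s² × 580 m = 1.081×10^7 Pa = 1567 psi
unconsolidated sand: 1970 kg/m³ × 9.80665 m/s² × 840 m = 1.623×10^7 Pa = 2354 psi
coal seam: 1400 kg/m³ × 9.80665 m/s² × 110 m = 1.510×10^6 Pa = 219.0 psi
Total = 1567 + 2354 + 219.0 = 4140.1 psi

4140 psi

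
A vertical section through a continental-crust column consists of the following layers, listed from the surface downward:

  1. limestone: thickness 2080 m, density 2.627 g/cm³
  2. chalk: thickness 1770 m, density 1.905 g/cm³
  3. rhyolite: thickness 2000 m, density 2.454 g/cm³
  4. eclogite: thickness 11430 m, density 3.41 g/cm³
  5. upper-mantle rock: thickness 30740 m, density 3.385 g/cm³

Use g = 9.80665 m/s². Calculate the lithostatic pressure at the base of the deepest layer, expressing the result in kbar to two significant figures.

limestone: 2627 kg/m³ × 9.80665 m/s² × 2080 m = 5.359×10^7 Pa = 0.5359 kbar
chalk: 1905 kg/m³ × 9.80665 m/s² × 1770 m = 3.307×10^7 Pa = 0.3307 kbar
rhyolite: 2454 kg/m³ × 9.80665 m/s² × 2000 m = 4.813×10^7 Pa = 0.4813 kbar
eclogite: 3410 kg/m³ × 9.80665 m/s² × 11430 m = 3.822×10^8 Pa = 3.822 kbar
upper-mantle rock: 3385 kg/m³ × 9.80665 m/s² × 30740 m = 1.020×10^9 Pa = 10.20 kbar
Total = 0.5359 + 0.3307 + 0.4813 + 3.822 + 10.20 = 15.374 kbar

15 kbar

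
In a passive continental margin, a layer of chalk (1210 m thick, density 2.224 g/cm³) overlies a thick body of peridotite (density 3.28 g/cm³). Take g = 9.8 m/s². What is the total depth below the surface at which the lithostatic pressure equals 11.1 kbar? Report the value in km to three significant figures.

Pressure at base of upper layers: 2224×9.8×1210 = 2.637×10^7 Pa = 0.2637 kbar
Remaining pressure to be supplied by peridotite: 1.110×10^9 − 2.637×10^7 = 1.084×10^9 Pa
Additional depth in peridotite = 1.084×10^9 Pa / (3280 kg/m³ × 9.8 m/s²) = 33712 m
Total depth = 1210 m + 33712 m = 34922 m
= 34.922 km

34.9 km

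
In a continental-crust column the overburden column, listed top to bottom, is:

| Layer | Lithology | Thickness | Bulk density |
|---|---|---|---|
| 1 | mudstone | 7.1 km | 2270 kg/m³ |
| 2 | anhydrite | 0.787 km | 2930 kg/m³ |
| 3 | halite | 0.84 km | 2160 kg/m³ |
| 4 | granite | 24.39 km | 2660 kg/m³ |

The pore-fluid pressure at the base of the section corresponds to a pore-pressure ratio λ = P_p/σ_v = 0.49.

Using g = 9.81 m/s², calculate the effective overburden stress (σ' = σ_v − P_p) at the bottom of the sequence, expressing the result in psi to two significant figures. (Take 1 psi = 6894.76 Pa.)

62000 psi

Overburden (lithostatic) stress σ_v:
mudstone: 2270 kg/m³ × 9.81 m/s² × 7100 m = 1.581×10^8 Pa = 158.1 MPa
anhydrite: 2930 kg/m³ × 9.81 m/s² × 787 m = 2.262×10^7 Pa = 22.62 MPa
halite: 2160 kg/m³ × 9.81 m/s² × 840 m = 1.780×10^7 Pa = 17.80 MPa
granite: 2660 kg/m³ × 9.81 m/s² × 24390 m = 6.364×10^8 Pa = 636.4 MPa
Total = 158.1 + 22.62 + 17.80 + 636.4 = 834.98 MPa
Pore pressure P_p = λ·σ_v = 0.49 × 835.0 MPa = 409.1 MPa
Effective stress σ' = σ_v − P_p = 835.0 − 409.1 = 425.84 MPa = 61762 psi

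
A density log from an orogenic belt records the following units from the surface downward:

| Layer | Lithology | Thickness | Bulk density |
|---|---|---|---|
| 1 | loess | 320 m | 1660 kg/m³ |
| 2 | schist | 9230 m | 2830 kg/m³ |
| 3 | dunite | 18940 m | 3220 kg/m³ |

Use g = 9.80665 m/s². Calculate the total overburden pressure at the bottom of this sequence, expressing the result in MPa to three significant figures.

859 MPa

loess: 1660 kg/m³ × 9.80665 m/s² × 320 m = 5.209×10^6 Pa = 5.209 MPa
schist: 2830 kg/m³ × 9.80665 m/s² × 9230 m = 2.562×10^8 Pa = 256.2 MPa
dunite: 3220 kg/m³ × 9.80665 m/s² × 18940 m = 5.981×10^8 Pa = 598.1 MPa
Total = 5.209 + 256.2 + 598.1 = 859.44 MPa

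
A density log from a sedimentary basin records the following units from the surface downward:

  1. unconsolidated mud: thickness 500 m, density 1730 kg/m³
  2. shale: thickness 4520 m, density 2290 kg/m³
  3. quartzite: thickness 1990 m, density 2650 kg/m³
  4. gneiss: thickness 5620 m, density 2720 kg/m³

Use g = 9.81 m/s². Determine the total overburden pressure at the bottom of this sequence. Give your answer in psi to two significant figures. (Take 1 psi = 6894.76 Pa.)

45000 psi

unconsolidated mud: 1730 kg/m³ × 9.81 m/s² × 500 m = 8.486×10^6 Pa = 1231 psi
shale: 2290 kg/m³ × 9.81 m/s² × 4520 m = 1.015×10^8 Pa = 14727 psi
quartzite: 2650 kg/m³ × 9.81 m/s² × 1990 m = 5.173×10^7 Pa = 7503 psi
gneiss: 2720 kg/m³ × 9.81 m/s² × 5620 m = 1.500×10^8 Pa = 21750 psi
Total = 1231 + 14727 + 7503 + 21750 = 45211 psi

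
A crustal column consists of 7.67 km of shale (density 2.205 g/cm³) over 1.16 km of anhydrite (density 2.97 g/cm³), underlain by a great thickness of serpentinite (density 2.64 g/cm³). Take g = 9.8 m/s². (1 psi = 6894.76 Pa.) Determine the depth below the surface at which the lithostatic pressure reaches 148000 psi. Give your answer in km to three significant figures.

40.6 km

Pressure at base of upper layers: 2205×9.8×7670 + 2970×9.8×1160 = 1.995×10^8 Pa = 28936 psi
Remaining pressure to be supplied by serpentinite: 1.020×10^9 − 1.995×10^8 = 8.209×10^8 Pa
Additional depth in serpentinite = 8.209×10^8 Pa / (2640 kg/m³ × 9.8 m/s²) = 31730 m
Total depth = 8830 m + 31730 m = 40560 m
= 40.560 km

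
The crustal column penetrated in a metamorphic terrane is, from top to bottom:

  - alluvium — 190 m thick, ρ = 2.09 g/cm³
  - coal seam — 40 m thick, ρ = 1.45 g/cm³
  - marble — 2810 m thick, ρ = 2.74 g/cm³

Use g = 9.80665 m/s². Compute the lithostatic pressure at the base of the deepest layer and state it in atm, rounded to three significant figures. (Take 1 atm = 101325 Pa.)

789 atm

alluvium: 2090 kg/m³ × 9.80665 m/s² × 190 m = 3.894×10^6 Pa = 38.43 atm
coal seam: 1450 kg/m³ × 9.80665 m/s² × 40 m = 5.688×10^5 Pa = 5.613 atm
marble: 2740 kg/m³ × 9.80665 m/s² × 2810 m = 7.551×10^7 Pa = 745.2 atm
Total = 38.43 + 5.613 + 745.2 = 789.23 atm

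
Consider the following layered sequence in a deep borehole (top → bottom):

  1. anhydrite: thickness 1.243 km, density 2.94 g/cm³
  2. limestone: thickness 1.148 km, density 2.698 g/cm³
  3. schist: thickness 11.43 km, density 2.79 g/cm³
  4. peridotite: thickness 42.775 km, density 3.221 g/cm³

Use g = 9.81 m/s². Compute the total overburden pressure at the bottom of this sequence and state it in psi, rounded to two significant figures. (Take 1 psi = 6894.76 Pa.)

250000 psi

anhydrite: 2940 kg/m³ × 9.81 m/s² × 1243 m = 3.585×10^7 Pa = 5200 psi
limestone: 2698 kg/m³ × 9.81 m/s² × 1148 m = 3.038×10^7 Pa = 4407 psi
schist: 2790 kg/m³ × 9.81 m/s² × 11430 m = 3.128×10^8 Pa = 45373 psi
peridotite: 3221 kg/m³ × 9.81 m/s² × 42775 m = 1.352×10^9 Pa = 1.960×10^5 psi
Total = 5200 + 4407 + 45373 + 1.960×10^5 = 2.5101×10^5 psi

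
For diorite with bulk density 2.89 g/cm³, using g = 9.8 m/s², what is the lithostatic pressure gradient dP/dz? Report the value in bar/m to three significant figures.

dP/dz = ρg = 2890 kg/m³ × 9.8 m/s² = 28322 Pa/m
= 28322 Pa/m × (1 bar/m / 1.0000×10^5 Pa/m) = 0.28322 bar/m

0.283 bar/m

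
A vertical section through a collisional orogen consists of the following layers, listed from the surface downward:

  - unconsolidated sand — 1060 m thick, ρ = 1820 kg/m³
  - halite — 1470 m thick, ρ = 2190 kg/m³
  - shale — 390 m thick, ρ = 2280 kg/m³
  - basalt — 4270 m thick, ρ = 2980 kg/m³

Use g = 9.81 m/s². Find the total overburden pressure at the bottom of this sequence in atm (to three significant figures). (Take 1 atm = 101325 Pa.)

1820 atm

unconsolidated sand: 1820 kg/m³ × 9.81 m/s² × 1060 m = 1.893×10^7 Pa = 186.8 atm
halite: 2190 kg/m³ × 9.81 m/s² × 1470 m = 3.158×10^7 Pa = 311.7 atm
shale: 2280 kg/m³ × 9.81 m/s² × 390 m = 8.723×10^6 Pa = 86.09 atm
basalt: 2980 kg/m³ × 9.81 m/s² × 4270 m = 1.248×10^8 Pa = 1232 atm
Total = 186.8 + 311.7 + 86.09 + 1232 = 1816.5 atm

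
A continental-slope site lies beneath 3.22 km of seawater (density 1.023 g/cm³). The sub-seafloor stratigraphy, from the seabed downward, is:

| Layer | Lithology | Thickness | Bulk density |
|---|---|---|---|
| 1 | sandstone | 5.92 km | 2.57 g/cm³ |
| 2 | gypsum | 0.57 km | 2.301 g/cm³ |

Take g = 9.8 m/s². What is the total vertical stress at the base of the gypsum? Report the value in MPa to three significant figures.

seawater: 1023 kg/m³ × 9.8 m/s² × 3220 m = 3.228×10^7 Pa = 32.28 MPa
sandstone: 2570 kg/m³ × 9.8 m/s² × 5920 m = 1.491×10^8 Pa = 149.1 MPa
gypsum: 2301 kg/m³ × 9.8 m/s² × 570 m = 1.285×10^7 Pa = 12.85 MPa
Total = 32.28 + 149.1 + 12.85 = 194.24 MPa

194 MPa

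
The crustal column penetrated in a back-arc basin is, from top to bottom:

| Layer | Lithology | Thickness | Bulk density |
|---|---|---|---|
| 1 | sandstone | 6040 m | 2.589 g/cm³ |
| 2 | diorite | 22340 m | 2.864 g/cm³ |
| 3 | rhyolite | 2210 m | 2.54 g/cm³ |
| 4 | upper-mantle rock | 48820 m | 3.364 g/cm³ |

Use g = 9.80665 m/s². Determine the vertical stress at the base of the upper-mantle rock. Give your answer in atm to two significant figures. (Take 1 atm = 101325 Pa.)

24000 atm

sandstone: 2589 kg/m³ × 9.80665 m/s² × 6040 m = 1.534×10^8 Pa = 1513 atm
diorite: 2864 kg/m³ × 9.80665 m/s² × 22340 m = 6.274×10^8 Pa = 6192 atm
rhyolite: 2540 kg/m³ × 9.80665 m/s² × 2210 m = 5.505×10^7 Pa = 543.3 atm
upper-mantle rock: 3364 kg/m³ × 9.80665 m/s² × 48820 m = 1.611×10^9 Pa = 15895 atm
Total = 1513 + 6192 + 543.3 + 15895 = 24144 atm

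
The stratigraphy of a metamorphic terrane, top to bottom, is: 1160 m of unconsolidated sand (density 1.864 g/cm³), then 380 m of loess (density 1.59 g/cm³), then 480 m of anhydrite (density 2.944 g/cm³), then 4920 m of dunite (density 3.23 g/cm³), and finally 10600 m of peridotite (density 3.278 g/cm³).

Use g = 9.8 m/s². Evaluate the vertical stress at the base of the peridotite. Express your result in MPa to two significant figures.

unconsolidated sand: 1864 kg/m³ × 9.8 m/s² × 1160 m = 2.119×10^7 Pa = 21.19 MPa
loess: 1590 kg/m³ × 9.8 m/s² × 380 m = 5.921×10^6 Pa = 5.921 MPa
anhydrite: 2944 kg/m³ × 9.8 m/s² × 480 m = 1.385×10^7 Pa = 13.85 MPa
dunite: 3230 kg/m³ × 9.8 m/s² × 4920 m = 1.557×10^8 Pa = 155.7 MPa
peridotite: 3278 kg/m³ × 9.8 m/s² × 10600 m = 3.405×10^8 Pa = 340.5 MPa
Total = 21.19 + 5.921 + 13.85 + 155.7 + 340.5 = 537.22 MPa

540 MPa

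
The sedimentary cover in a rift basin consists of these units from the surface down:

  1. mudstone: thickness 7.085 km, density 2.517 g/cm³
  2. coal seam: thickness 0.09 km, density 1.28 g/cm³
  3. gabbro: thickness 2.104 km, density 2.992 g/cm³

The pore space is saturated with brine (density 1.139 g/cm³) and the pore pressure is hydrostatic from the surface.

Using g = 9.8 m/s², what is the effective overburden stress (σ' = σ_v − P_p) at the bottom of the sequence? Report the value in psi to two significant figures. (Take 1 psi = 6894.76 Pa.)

Overburden (lithostatic) stress σ_v:
mudstone: 2517 kg/m³ × 9.8 m/s² × 7085 m = 1.748×10^8 Pa = 174.8 MPa
coal seam: 1280 kg/m³ × 9.8 m/s² × 90 m = 1.129×10^6 Pa = 1.129 MPa
gabbro: 2992 kg/m³ × 9.8 m/s² × 2104 m = 6.169×10^7 Pa = 61.69 MPa
Total = 174.8 + 1.129 + 61.69 = 237.58 MPa
Pore pressure P_p = 1139 kg/m³ × 9.8 m/s² × 9279 m = 1.036×10^8 Pa = 103.6 MPa
Effective stress σ' = σ_v − P_p = 237.6 − 103.6 = 134.01 MPa = 19437 psi

19000 psi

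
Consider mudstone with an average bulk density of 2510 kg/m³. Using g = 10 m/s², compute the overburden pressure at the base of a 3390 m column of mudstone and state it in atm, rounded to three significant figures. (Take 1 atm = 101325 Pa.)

840 atm

mudstone: 2510 kg/m³ × 10 m/s² × 3390 m = 8.509×10^7 Pa = 839.8 atm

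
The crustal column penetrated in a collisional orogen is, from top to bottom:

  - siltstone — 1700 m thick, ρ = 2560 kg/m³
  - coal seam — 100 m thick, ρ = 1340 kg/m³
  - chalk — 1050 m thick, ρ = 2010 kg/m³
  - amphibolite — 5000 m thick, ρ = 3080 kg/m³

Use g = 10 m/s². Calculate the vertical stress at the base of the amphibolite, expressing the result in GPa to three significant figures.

siltstone: 2560 kg/m³ × 10 m/s² × 1700 m = 4.352×10^7 Pa = 0.04352 GPa
coal seam: 1340 kg/m³ × 10 m/s² × 100 m = 1.340×10^6 Pa = 1.340×10^-3 GPa
chalk: 2010 kg/m³ × 10 m/s² × 1050 m = 2.111×10^7 Pa = 0.02110 GPa
amphibolite: 3080 kg/m³ × 10 m/s² × 5000 m = 1.540×10^8 Pa = 0.1540 GPa
Total = 0.04352 + 1.340×10^-3 + 0.02110 + 0.1540 = 0.21996 GPa

0.220 GPa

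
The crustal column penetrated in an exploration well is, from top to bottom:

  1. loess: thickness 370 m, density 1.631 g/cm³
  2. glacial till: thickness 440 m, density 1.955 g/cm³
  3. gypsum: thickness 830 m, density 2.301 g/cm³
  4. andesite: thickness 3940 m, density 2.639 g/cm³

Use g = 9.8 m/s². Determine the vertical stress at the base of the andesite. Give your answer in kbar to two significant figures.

1.3 kbar

loess: 1631 kg/m³ × 9.8 m/s² × 370 m = 5.914×10^6 Pa = 0.05914 kbar
glacial till: 1955 kg/m³ × 9.8 m/s² × 440 m = 8.430×10^6 Pa = 0.08430 kbar
gypsum: 2301 kg/m³ × 9.8 m/s² × 830 m = 1.872×10^7 Pa = 0.1872 kbar
andesite: 2639 kg/m³ × 9.8 m/s² × 3940 m = 1.019×10^8 Pa = 1.019 kbar
Total = 0.05914 + 0.08430 + 0.1872 + 1.019 = 1.3496 kbar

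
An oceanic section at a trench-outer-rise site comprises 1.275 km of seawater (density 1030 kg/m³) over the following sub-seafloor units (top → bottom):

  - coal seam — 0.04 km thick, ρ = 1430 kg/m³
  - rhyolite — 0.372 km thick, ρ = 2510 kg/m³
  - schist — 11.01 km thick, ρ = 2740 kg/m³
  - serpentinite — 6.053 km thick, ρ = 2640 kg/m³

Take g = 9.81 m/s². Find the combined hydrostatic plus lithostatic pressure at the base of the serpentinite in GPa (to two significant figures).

0.48 GPa

seawater: 1030 kg/m³ × 9.81 m/s² × 1275 m = 1.288×10^7 Pa = 0.01288 GPa
coal seam: 1430 kg/m³ × 9.81 m/s² × 40 m = 5.611×10^5 Pa = 5.611×10^-4 GPa
rhyolite: 2510 kg/m³ × 9.81 m/s² × 372 m = 9.160×10^6 Pa = 9.160×10^-3 GPa
schist: 2740 kg/m³ × 9.81 m/s² × 11010 m = 2.959×10^8 Pa = 0.2959 GPa
serpentinite: 2640 kg/m³ × 9.81 m/s² × 6053 m = 1.568×10^8 Pa = 0.1568 GPa
Total = 0.01288 + 5.611×10^-4 + 9.160×10^-3 + 0.2959 + 0.1568 = 0.47531 GPa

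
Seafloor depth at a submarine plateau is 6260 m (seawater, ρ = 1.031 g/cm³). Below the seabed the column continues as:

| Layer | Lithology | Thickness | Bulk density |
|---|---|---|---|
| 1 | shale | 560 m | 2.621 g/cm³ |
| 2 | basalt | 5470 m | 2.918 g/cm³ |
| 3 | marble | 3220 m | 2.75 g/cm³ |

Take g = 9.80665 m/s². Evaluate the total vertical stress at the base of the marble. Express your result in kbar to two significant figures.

seawater: 1031 kg/m³ × 9.80665 m/s² × 6260 m = 6.329×10^7 Pa = 0.6329 kbar
shale: 2621 kg/m³ × 9.80665 m/s² × 560 m = 1.439×10^7 Pa = 0.1439 kbar
basalt: 2918 kg/m³ × 9.80665 m/s² × 5470 m = 1.565×10^8 Pa = 1.565 kbar
marble: 2750 kg/m³ × 9.80665 m/s² × 3220 m = 8.684×10^7 Pa = 0.8684 kbar
Total = 0.6329 + 0.1439 + 1.565 + 0.8684 = 3.2105 kbar

3.2 kbar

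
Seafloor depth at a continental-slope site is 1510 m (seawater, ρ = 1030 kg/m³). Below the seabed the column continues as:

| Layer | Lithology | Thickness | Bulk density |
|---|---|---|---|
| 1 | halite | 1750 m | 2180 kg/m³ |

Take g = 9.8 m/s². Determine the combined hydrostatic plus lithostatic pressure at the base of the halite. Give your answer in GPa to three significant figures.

0.0526 GPa

seawater: 1030 kg/m³ × 9.8 m/s² × 1510 m = 1.524×10^7 Pa = 0.01524 GPa
halite: 2180 kg/m³ × 9.8 m/s² × 1750 m = 3.739×10^7 Pa = 0.03739 GPa
Total = 0.01524 + 0.03739 = 0.052629 GPa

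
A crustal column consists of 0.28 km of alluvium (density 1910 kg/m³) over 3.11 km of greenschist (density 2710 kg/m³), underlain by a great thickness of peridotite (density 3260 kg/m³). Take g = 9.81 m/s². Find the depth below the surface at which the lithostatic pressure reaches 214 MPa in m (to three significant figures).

Pressure at base of upper layers: 1910×9.81×280 + 2710×9.81×3110 = 8.793×10^7 Pa = 87.93 MPa
Remaining pressure to be supplied by peridotite: 2.140×10^8 − 8.793×10^7 = 1.261×10^8 Pa
Additional depth in peridotite = 1.261×10^8 Pa / (3260 kg/m³ × 9.81 m/s²) = 3942.2 m
Total depth = 3390 m + 3942.2 m = 7332.2 m

7330 m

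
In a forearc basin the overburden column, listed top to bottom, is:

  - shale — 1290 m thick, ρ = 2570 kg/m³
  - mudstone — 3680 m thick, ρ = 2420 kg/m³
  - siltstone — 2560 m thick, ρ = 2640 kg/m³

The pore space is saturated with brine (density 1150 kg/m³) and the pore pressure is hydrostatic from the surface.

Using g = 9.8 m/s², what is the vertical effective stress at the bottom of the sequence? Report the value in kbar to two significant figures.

Overburden (lithostatic) stress σ_v:
shale: 2570 kg/m³ × 9.8 m/s² × 1290 m = 3.249×10^7 Pa = 32.49 MPa
mudstone: 2420 kg/m³ × 9.8 m/s² × 3680 m = 8.727×10^7 Pa = 87.27 MPa
siltstone: 2640 kg/m³ × 9.8 m/s² × 2560 m = 6.623×10^7 Pa = 66.23 MPa
Total = 32.49 + 87.27 + 66.23 = 186.00 MPa
Pore pressure P_p = 1150 kg/m³ × 9.8 m/s² × 7530 m = 8.486×10^7 Pa = 84.86 MPa
Effective stress σ' = σ_v − P_p = 186.0 − 84.86 = 101.13 MPa = 1.0113 kbar

1.0 kbar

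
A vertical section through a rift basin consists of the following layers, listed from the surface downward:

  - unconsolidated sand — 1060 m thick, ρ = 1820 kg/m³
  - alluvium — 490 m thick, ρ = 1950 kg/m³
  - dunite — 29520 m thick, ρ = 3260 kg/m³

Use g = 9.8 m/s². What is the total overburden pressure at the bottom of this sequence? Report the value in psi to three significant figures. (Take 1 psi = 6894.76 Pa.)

141000 psi

unconsolidated sand: 1820 kg/m³ × 9.8 m/s² × 1060 m = 1.891×10^7 Pa = 2742 psi
alluvium: 1950 kg/m³ × 9.8 m/s² × 490 m = 9.364×10^6 Pa = 1358 psi
dunite: 3260 kg/m³ × 9.8 m/s² × 29520 m = 9.431×10^8 Pa = 1.368×10^5 psi
Total = 2742 + 1358 + 1.368×10^5 = 1.4089×10^5 psi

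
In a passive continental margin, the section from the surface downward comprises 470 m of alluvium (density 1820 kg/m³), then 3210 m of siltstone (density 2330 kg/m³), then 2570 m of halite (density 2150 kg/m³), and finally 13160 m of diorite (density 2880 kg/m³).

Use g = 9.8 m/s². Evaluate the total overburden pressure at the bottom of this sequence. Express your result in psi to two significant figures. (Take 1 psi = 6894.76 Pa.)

74000 psi

alluvium: 1820 kg/m³ × 9.8 m/s² × 470 m = 8.383×10^6 Pa = 1216 psi
siltstone: 2330 kg/m³ × 9.8 m/s² × 3210 m = 7.330×10^7 Pa = 10631 psi
halite: 2150 kg/m³ × 9.8 m/s² × 2570 m = 5.415×10^7 Pa = 7854 psi
diorite: 2880 kg/m³ × 9.8 m/s² × 13160 m = 3.714×10^8 Pa = 53871 psi
Total = 1216 + 10631 + 7854 + 53871 = 73572 psi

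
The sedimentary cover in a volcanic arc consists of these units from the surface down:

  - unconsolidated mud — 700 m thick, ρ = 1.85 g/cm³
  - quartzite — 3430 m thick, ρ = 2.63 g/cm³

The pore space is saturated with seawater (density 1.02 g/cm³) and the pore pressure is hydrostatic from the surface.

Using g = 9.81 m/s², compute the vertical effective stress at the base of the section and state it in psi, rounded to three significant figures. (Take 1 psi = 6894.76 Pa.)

8680 psi

Overburden (lithostatic) stress σ_v:
unconsolidated mud: 1850 kg/m³ × 9.81 m/s² × 700 m = 1.270×10^7 Pa = 12.70 MPa
quartzite: 2630 kg/m³ × 9.81 m/s² × 3430 m = 8.850×10^7 Pa = 88.50 MPa
Total = 12.70 + 88.50 = 101.20 MPa
Pore pressure P_p = 1020 kg/m³ × 9.81 m/s² × 4130 m = 4.133×10^7 Pa = 41.33 MPa
Effective stress σ' = σ_v − P_p = 101.2 − 41.33 = 59.873 MPa = 8683.9 psi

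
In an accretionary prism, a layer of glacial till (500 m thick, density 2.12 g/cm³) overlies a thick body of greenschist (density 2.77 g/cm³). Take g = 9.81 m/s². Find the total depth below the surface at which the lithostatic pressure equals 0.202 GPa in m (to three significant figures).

7550 m

Pressure at base of upper layers: 2120×9.81×500 = 1.040×10^7 Pa = 0.01040 GPa
Remaining pressure to be supplied by greenschist: 2.020×10^8 − 1.040×10^7 = 1.916×10^8 Pa
Additional depth in greenschist = 1.916×10^8 Pa / (2770 kg/m³ × 9.81 m/s²) = 7051.0 m
Total depth = 500 m + 7051.0 m = 7551.0 m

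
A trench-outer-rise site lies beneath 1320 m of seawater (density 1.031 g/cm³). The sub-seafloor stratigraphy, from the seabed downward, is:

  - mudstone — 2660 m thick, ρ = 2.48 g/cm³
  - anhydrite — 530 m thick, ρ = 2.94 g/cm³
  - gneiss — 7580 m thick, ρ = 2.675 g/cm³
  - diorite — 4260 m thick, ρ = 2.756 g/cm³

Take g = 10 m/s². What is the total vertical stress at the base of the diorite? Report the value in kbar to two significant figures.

4.2 kbar

seawater: 1031 kg/m³ × 10 m/s² × 1320 m = 1.361×10^7 Pa = 0.1361 kbar
mudstone: 2480 kg/m³ × 10 m/s² × 2660 m = 6.597×10^7 Pa = 0.6597 kbar
anhydrite: 2940 kg/m³ × 10 m/s² × 530 m = 1.558×10^7 Pa = 0.1558 kbar
gneiss: 2675 kg/m³ × 10 m/s² × 7580 m = 2.028×10^8 Pa = 2.028 kbar
diorite: 2756 kg/m³ × 10 m/s² × 4260 m = 1.174×10^8 Pa = 1.174 kbar
Total = 0.1361 + 0.6597 + 0.1558 + 2.028 + 1.174 = 4.1533 kbar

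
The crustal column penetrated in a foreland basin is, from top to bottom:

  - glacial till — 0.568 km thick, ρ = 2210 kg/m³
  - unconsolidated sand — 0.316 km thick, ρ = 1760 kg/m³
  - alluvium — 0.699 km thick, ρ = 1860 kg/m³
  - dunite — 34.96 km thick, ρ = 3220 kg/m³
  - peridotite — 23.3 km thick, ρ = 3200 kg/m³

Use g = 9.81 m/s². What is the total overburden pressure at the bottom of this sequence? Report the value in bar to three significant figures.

glacial till: 2210 kg/m³ × 9.81 m/s² × 568 m = 1.231×10^7 Pa = 123.1 bar
unconsolidated sand: 1760 kg/m³ × 9.81 m/s² × 316 m = 5.456×10^6 Pa = 54.56 bar
alluvium: 1860 kg/m³ × 9.81 m/s² × 699 m = 1.275×10^7 Pa = 127.5 bar
dunite: 3220 kg/m³ × 9.81 m/s² × 34960 m = 1.104×10^9 Pa = 11043 bar
peridotite: 3200 kg/m³ × 9.81 m/s² × 23300 m = 7.314×10^8 Pa = 7314 bar
Total = 123.1 + 54.56 + 127.5 + 11043 + 7314 = 18663 bar

18700 bar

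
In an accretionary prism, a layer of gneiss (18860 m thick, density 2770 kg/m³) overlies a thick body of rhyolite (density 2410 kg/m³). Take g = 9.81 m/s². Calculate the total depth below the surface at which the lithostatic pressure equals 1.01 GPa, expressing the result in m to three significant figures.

Pressure at base of upper layers: 2770×9.81×18860 = 5.125×10^8 Pa = 0.5125 GPa
Remaining pressure to be supplied by rhyolite: 1.010×10^9 − 5.125×10^8 = 4.975×10^8 Pa
Additional depth in rhyolite = 4.975×10^8 Pa / (2410 kg/m³ × 9.81 m/s²) = 21043 m
Total depth = 18860 m + 21043 m = 39903 m

39900 m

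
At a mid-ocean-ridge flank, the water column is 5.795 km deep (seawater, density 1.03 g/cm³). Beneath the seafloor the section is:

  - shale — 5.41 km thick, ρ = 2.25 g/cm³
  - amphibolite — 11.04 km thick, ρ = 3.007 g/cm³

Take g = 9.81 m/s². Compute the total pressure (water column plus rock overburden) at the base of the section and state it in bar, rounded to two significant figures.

seawater: 1030 kg/m³ × 9.81 m/s² × 5795 m = 5.855×10^7 Pa = 585.5 bar
shale: 2250 kg/m³ × 9.81 m/s² × 5410 m = 1.194×10^8 Pa = 1194 bar
amphibolite: 3007 kg/m³ × 9.81 m/s² × 11040 m = 3.257×10^8 Pa = 3257 bar
Total = 585.5 + 1194 + 3257 = 5036.3 bar

5000 bar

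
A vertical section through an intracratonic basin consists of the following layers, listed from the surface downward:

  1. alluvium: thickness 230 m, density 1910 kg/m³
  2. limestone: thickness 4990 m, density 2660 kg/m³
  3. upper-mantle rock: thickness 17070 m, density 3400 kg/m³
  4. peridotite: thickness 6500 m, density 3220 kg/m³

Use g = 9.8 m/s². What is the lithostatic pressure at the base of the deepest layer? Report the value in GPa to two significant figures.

alluvium: 1910 kg/m³ × 9.8 m/s² × 230 m = 4.305×10^6 Pa = 4.305×10^-3 GPa
limestone: 2660 kg/m³ × 9.8 m/s² × 4990 m = 1.301×10^8 Pa = 0.1301 GPa
upper-mantle rock: 3400 kg/m³ × 9.8 m/s² × 17070 m = 5.688×10^8 Pa = 0.5688 GPa
peridotite: 3220 kg/m³ × 9.8 m/s² × 6500 m = 2.051×10^8 Pa = 0.2051 GPa
Total = 4.305×10^-3 + 0.1301 + 0.5688 + 0.2051 = 0.90827 GPa

0.91 GPa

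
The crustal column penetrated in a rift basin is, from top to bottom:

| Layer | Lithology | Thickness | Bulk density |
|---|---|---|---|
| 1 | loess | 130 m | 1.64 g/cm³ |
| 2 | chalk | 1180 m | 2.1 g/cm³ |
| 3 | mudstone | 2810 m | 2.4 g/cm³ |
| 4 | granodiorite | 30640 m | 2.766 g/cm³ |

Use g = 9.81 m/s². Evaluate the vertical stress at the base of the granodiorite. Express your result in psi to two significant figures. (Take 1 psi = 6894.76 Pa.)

130000 psi

loess: 1640 kg/m³ × 9.81 m/s² × 130 m = 2.091×10^6 Pa = 303.3 psi
chalk: 2100 kg/m³ × 9.81 m/s² × 1180 m = 2.431×10^7 Pa = 3526 psi
mudstone: 2400 kg/m³ × 9.81 m/s² × 2810 m = 6.616×10^7 Pa = 9595 psi
granodiorite: 2766 kg/m³ × 9.81 m/s² × 30640 m = 8.314×10^8 Pa = 1.206×10^5 psi
Total = 303.3 + 3526 + 9595 + 1.206×10^5 = 1.3401×10^5 psi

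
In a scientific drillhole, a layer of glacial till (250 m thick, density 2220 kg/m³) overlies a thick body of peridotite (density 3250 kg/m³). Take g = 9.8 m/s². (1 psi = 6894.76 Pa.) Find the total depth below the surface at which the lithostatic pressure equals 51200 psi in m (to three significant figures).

Pressure at base of upper layers: 2220×9.8×250 = 5.439×10^6 Pa = 788.9 psi
Remaining pressure to be supplied by peridotite: 3.530×10^8 − 5.439×10^6 = 3.476×10^8 Pa
Additional depth in peridotite = 3.476×10^8 Pa / (3250 kg/m³ × 9.8 m/s²) = 10913 m
Total depth = 250 m + 10913 m = 11163 m

11200 m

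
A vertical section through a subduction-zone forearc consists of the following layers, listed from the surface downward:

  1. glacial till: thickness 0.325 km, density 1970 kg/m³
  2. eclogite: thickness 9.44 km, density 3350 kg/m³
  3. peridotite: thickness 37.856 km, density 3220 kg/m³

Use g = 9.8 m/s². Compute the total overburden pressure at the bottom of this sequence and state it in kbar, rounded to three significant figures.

15.1 kbar

glacial till: 1970 kg/m³ × 9.8 m/s² × 325 m = 6.274×10^6 Pa = 0.06274 kbar
eclogite: 3350 kg/m³ × 9.8 m/s² × 9440 m = 3.099×10^8 Pa = 3.099 kbar
peridotite: 3220 kg/m³ × 9.8 m/s² × 37856 m = 1.195×10^9 Pa = 11.95 kbar
Total = 0.06274 + 3.099 + 11.95 = 15.108 kbar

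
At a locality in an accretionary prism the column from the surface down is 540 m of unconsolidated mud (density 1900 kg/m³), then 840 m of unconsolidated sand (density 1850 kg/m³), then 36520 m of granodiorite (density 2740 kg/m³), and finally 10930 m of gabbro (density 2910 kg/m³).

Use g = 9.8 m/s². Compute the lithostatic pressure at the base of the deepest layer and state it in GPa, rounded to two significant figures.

unconsolidated mud: 1900 kg/m³ × 9.8 m/s² × 540 m = 1.005×10^7 Pa = 0.01005 GPa
unconsolidated sand: 1850 kg/m³ × 9.8 m/s² × 840 m = 1.523×10^7 Pa = 0.01523 GPa
granodiorite: 2740 kg/m³ × 9.8 m/s² × 36520 m = 9.806×10^8 Pa = 0.9806 GPa
gabbro: 2910 kg/m³ × 9.8 m/s² × 10930 m = 3.117×10^8 Pa = 0.3117 GPa
Total = 0.01005 + 0.01523 + 0.9806 + 0.3117 = 1.3176 GPa

1.3 GPa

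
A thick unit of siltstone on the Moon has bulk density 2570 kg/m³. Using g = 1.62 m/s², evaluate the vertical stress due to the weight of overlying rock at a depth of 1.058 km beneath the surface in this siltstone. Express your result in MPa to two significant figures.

4.4 MPa

siltstone: 2570 kg/m³ × 1.62 m/s² × 1058 m = 4.405×10^6 Pa = 4.405 MPa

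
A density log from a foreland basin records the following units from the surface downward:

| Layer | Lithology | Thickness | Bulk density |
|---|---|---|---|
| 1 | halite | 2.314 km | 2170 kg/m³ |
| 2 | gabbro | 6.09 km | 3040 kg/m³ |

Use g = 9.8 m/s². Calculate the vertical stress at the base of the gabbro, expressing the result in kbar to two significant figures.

halite: 2170 kg/m³ × 9.8 m/s² × 2314 m = 4.921×10^7 Pa = 0.4921 kbar
gabbro: 3040 kg/m³ × 9.8 m/s² × 6090 m = 1.814×10^8 Pa = 1.814 kbar
Total = 0.4921 + 1.814 = 2.3064 kbar

2.3 kbar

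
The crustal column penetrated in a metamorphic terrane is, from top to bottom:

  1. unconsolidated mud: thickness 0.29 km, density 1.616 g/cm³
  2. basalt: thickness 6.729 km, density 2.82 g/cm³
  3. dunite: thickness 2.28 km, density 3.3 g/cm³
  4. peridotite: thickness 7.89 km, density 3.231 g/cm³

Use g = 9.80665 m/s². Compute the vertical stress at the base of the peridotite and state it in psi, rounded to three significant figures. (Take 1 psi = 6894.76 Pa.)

74600 psi

unconsolidated mud: 1616 kg/m³ × 9.80665 m/s² × 290 m = 4.596×10^6 Pa = 666.6 psi
basalt: 2820 kg/m³ × 9.80665 m/s² × 6729 m = 1.861×10^8 Pa = 26990 psi
dunite: 3300 kg/m³ × 9.80665 m/s² × 2280 m = 7.379×10^7 Pa = 10702 psi
peridotite: 3231 kg/m³ × 9.80665 m/s² × 7890 m = 2.500×10^8 Pa = 36259 psi
Total = 666.6 + 26990 + 10702 + 36259 = 74617 psi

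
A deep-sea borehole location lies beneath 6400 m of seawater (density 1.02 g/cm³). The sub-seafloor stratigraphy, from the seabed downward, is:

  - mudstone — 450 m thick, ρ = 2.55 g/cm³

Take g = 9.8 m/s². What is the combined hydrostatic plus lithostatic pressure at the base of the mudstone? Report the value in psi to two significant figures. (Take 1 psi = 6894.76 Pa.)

seawater: 1020 kg/m³ × 9.8 m/s² × 6400 m = 6.397×10^7 Pa = 9279 psi
mudstone: 2550 kg/m³ × 9.8 m/s² × 450 m = 1.125×10^7 Pa = 1631 psi
Total = 9279 + 1631 = 10910 psi

11000 psi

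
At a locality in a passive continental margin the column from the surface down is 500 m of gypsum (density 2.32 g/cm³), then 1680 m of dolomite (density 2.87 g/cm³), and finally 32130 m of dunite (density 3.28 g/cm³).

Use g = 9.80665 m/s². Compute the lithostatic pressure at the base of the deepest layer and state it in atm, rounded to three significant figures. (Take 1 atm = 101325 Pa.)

10800 atm

gypsum: 2320 kg/m³ × 9.80665 m/s² × 500 m = 1.138×10^7 Pa = 112.3 atm
dolomite: 2870 kg/m³ × 9.80665 m/s² × 1680 m = 4.728×10^7 Pa = 466.7 atm
dunite: 3280 kg/m³ × 9.80665 m/s² × 32130 m = 1.033×10^9 Pa = 10200 atm
Total = 112.3 + 466.7 + 10200 = 10779 atm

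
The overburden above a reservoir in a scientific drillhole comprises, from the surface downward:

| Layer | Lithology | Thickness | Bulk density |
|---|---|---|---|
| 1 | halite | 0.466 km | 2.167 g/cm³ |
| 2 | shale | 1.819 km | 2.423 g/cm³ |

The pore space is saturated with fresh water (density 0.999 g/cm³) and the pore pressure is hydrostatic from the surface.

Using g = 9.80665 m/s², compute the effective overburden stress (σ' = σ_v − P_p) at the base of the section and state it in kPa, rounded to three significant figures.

30700 kPa

Overburden (lithostatic) stress σ_v:
halite: 2167 kg/m³ × 9.80665 m/s² × 466 m = 9.903×10^6 Pa = 9.903 MPa
shale: 2423 kg/m³ × 9.80665 m/s² × 1819 m = 4.322×10^7 Pa = 43.22 MPa
Total = 9.903 + 43.22 = 53.125 MPa
Pore pressure P_p = 999 kg/m³ × 9.80665 m/s² × 2285 m = 2.239×10^7 Pa = 22.39 MPa
Effective stress σ' = σ_v − P_p = 53.13 − 22.39 = 30.739 MPa = 30739 kPa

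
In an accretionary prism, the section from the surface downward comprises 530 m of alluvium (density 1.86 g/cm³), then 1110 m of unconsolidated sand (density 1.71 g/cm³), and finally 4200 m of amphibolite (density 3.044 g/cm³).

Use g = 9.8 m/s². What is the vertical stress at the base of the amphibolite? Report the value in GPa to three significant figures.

alluvium: 1860 kg/m³ × 9.8 m/s² × 530 m = 9.661×10^6 Pa = 9.661×10^-3 GPa
unconsolidated sand: 1710 kg/m³ × 9.8 m/s² × 1110 m = 1.860×10^7 Pa = 0.01860 GPa
amphibolite: 3044 kg/m³ × 9.8 m/s² × 4200 m = 1.253×10^8 Pa = 0.1253 GPa
Total = 9.661×10^-3 + 0.01860 + 0.1253 = 0.15355 GPa

0.154 GPa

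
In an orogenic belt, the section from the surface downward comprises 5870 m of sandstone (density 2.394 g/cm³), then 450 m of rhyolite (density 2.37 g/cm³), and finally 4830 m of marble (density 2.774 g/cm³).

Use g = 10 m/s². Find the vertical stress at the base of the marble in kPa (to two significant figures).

sandstone: 2394 kg/m³ × 10 m/s² × 5870 m = 1.405×10^8 Pa = 1.405×10^5 kPa
rhyolite: 2370 kg/m³ × 10 m/s² × 450 m = 1.067×10^7 Pa = 10665 kPa
marble: 2774 kg/m³ × 10 m/s² × 4830 m = 1.340×10^8 Pa = 1.340×10^5 kPa
Total = 1.405×10^5 + 10665 + 1.340×10^5 = 2.8518×10^5 kPa

290000 kPa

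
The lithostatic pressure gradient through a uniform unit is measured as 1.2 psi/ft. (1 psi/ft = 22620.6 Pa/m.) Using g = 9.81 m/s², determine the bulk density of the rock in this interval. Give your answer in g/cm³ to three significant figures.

ρ = (dP/dz)/g = 1.2 psi/ft / 9.81 m/s² = 27145 Pa/m / 9.81 m/s² = 2767.0 kg/m³
= 2.767 g/cm³

2.77 g/cm³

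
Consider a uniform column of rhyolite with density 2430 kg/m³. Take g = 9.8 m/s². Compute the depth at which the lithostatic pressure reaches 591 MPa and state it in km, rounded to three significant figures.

24.8 km

h = P/(ρg) = 591 MPa / (2430 kg/m³ × 9.8 m/s²) = 5.910×10^8 Pa / 23814 Pa/m = 24817 m
= 24.817 km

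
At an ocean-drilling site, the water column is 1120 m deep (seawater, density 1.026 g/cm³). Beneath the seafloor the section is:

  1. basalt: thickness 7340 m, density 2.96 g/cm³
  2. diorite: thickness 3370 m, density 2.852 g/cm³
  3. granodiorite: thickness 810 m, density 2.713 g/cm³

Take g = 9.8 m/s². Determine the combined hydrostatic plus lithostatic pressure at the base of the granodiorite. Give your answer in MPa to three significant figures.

340 MPa

seawater: 1026 kg/m³ × 9.8 m/s² × 1120 m = 1.126×10^7 Pa = 11.26 MPa
basalt: 2960 kg/m³ × 9.8 m/s² × 7340 m = 2.129×10^8 Pa = 212.9 MPa
diorite: 2852 kg/m³ × 9.8 m/s² × 3370 m = 9.419×10^7 Pa = 94.19 MPa
granodiorite: 2713 kg/m³ × 9.8 m/s² × 810 m = 2.154×10^7 Pa = 21.54 MPa
Total = 11.26 + 212.9 + 94.19 + 21.54 = 339.91 MPa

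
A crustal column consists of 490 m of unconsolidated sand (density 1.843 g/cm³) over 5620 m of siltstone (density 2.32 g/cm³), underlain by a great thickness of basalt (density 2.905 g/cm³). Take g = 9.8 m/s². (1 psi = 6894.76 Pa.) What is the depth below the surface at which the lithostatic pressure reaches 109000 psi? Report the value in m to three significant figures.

Pressure at base of upper layers: 1843×9.8×490 + 2320×9.8×5620 = 1.366×10^8 Pa = 19816 psi
Remaining pressure to be supplied by basalt: 7.515×10^8 − 1.366×10^8 = 6.149×10^8 Pa
Additional depth in basalt = 6.149×10^8 Pa / (2905 kg/m³ × 9.8 m/s²) = 21599 m
Total depth = 6110 m + 21599 m = 27709 m

27700 m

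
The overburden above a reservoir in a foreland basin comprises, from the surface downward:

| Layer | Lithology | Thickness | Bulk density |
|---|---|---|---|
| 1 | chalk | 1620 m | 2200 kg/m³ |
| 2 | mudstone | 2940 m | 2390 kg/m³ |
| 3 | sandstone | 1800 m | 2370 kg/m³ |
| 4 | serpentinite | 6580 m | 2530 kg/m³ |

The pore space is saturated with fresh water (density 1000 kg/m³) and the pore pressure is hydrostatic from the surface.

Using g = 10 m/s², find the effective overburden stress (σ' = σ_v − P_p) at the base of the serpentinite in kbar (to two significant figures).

1.9 kbar

Overburden (lithostatic) stress σ_v:
chalk: 2200 kg/m³ × 10 m/s² × 1620 m = 3.564×10^7 Pa = 35.64 MPa
mudstone: 2390 kg/m³ × 10 m/s² × 2940 m = 7.027×10^7 Pa = 70.27 MPa
sandstone: 2370 kg/m³ × 10 m/s² × 1800 m = 4.266×10^7 Pa = 42.66 MPa
serpentinite: 2530 kg/m³ × 10 m/s² × 6580 m = 1.665×10^8 Pa = 166.5 MPa
Total = 35.64 + 70.27 + 42.66 + 166.5 = 315.04 MPa
Pore pressure P_p = 1000 kg/m³ × 10 m/s² × 12940 m = 1.294×10^8 Pa = 129.4 MPa
Effective stress σ' = σ_v − P_p = 315.0 − 129.4 = 185.64 MPa = 1.8564 kbar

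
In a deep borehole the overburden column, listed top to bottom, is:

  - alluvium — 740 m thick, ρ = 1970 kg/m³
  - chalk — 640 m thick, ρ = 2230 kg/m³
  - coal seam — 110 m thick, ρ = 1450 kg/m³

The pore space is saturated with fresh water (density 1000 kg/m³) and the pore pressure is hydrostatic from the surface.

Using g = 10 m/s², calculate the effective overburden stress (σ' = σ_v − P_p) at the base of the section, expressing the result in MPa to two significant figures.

Overburden (lithostatic) stress σ_v:
alluvium: 1970 kg/m³ × 10 m/s² × 740 m = 1.458×10^7 Pa = 14.58 MPa
chalk: 2230 kg/m³ × 10 m/s² × 640 m = 1.427×10^7 Pa = 14.27 MPa
coal seam: 1450 kg/m³ × 10 m/s² × 110 m = 1.595×10^6 Pa = 1.595 MPa
Total = 14.58 + 14.27 + 1.595 = 30.445 MPa
Pore pressure P_p = 1000 kg/m³ × 10 m/s² × 1490 m = 1.490×10^7 Pa = 14.90 MPa
Effective stress σ' = σ_v − P_p = 30.45 − 14.90 = 15.545 MPa

16 MPa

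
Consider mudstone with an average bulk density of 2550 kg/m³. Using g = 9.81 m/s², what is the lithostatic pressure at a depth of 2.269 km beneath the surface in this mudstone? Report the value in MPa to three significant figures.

mudstone: 2550 kg/m³ × 9.81 m/s² × 2269 m = 5.676×10^7 Pa = 56.76 MPa

56.8 MPa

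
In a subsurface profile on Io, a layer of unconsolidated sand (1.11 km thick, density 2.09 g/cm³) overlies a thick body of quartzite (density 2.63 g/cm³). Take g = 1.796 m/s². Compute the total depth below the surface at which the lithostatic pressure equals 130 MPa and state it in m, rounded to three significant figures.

27700 m

Pressure at base of upper layers: 2090×1.796×1110 = 4.167×10^6 Pa = 4.167 MPa
Remaining pressure to be supplied by quartzite: 1.300×10^8 − 4.167×10^6 = 1.258×10^8 Pa
Additional depth in quartzite = 1.258×10^8 Pa / (2630 kg/m³ × 1.796 m/s²) = 26640 m
Total depth = 1110 m + 26640 m = 27750 m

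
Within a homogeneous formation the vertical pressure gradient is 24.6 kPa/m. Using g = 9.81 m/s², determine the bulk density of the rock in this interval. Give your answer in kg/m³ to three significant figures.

ρ = (dP/dz)/g = 24.6 kPa/m / 9.81 m/s² = 24600 Pa/m / 9.81 m/s² = 2507.6 kg/m³

2510 kg/m³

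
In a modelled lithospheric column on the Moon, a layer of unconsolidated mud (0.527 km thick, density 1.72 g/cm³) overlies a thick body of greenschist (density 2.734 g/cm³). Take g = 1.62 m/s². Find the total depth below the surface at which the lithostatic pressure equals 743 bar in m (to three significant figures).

Pressure at base of upper layers: 1720×1.62×527 = 1.468×10^6 Pa = 14.68 bar
Remaining pressure to be supplied by greenschist: 7.430×10^7 − 1.468×10^6 = 7.283×10^7 Pa
Additional depth in greenschist = 7.283×10^7 Pa / (2734 kg/m³ × 1.62 m/s²) = 16444 m
Total depth = 527 m + 16444 m = 16971 m

17000 m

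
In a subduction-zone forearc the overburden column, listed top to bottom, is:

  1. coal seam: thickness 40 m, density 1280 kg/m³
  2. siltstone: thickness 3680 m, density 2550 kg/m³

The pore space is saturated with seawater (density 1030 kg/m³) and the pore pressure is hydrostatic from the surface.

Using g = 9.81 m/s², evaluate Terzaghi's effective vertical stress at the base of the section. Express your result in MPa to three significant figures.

Overburden (lithostatic) stress σ_v:
coal seam: 1280 kg/m³ × 9.81 m/s² × 40 m = 5.023×10^5 Pa = 0.5023 MPa
siltstone: 2550 kg/m³ × 9.81 m/s² × 3680 m = 9.206×10^7 Pa = 92.06 MPa
Total = 0.5023 + 92.06 = 92.559 MPa
Pore pressure P_p = 1030 kg/m³ × 9.81 m/s² × 3720 m = 3.759×10^7 Pa = 37.59 MPa
Effective stress σ' = σ_v − P_p = 92.56 − 37.59 = 54.971 MPa

55.0 MPa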